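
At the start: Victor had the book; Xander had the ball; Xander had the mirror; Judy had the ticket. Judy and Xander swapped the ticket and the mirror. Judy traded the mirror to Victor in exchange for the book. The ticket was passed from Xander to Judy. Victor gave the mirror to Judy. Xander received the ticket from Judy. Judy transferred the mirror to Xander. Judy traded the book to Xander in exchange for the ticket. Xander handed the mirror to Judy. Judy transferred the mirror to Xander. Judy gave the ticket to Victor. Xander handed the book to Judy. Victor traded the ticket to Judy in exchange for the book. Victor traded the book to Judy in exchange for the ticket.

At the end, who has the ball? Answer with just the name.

Answer: Xander

Derivation:
Tracking all object holders:
Start: book:Victor, ball:Xander, mirror:Xander, ticket:Judy
Event 1 (swap ticket<->mirror: now ticket:Xander, mirror:Judy). State: book:Victor, ball:Xander, mirror:Judy, ticket:Xander
Event 2 (swap mirror<->book: now mirror:Victor, book:Judy). State: book:Judy, ball:Xander, mirror:Victor, ticket:Xander
Event 3 (give ticket: Xander -> Judy). State: book:Judy, ball:Xander, mirror:Victor, ticket:Judy
Event 4 (give mirror: Victor -> Judy). State: book:Judy, ball:Xander, mirror:Judy, ticket:Judy
Event 5 (give ticket: Judy -> Xander). State: book:Judy, ball:Xander, mirror:Judy, ticket:Xander
Event 6 (give mirror: Judy -> Xander). State: book:Judy, ball:Xander, mirror:Xander, ticket:Xander
Event 7 (swap book<->ticket: now book:Xander, ticket:Judy). State: book:Xander, ball:Xander, mirror:Xander, ticket:Judy
Event 8 (give mirror: Xander -> Judy). State: book:Xander, ball:Xander, mirror:Judy, ticket:Judy
Event 9 (give mirror: Judy -> Xander). State: book:Xander, ball:Xander, mirror:Xander, ticket:Judy
Event 10 (give ticket: Judy -> Victor). State: book:Xander, ball:Xander, mirror:Xander, ticket:Victor
Event 11 (give book: Xander -> Judy). State: book:Judy, ball:Xander, mirror:Xander, ticket:Victor
Event 12 (swap ticket<->book: now ticket:Judy, book:Victor). State: book:Victor, ball:Xander, mirror:Xander, ticket:Judy
Event 13 (swap book<->ticket: now book:Judy, ticket:Victor). State: book:Judy, ball:Xander, mirror:Xander, ticket:Victor

Final state: book:Judy, ball:Xander, mirror:Xander, ticket:Victor
The ball is held by Xander.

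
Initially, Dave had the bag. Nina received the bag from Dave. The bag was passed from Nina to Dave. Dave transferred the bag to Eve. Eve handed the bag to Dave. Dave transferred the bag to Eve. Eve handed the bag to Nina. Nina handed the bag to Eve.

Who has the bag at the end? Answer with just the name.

Answer: Eve

Derivation:
Tracking the bag through each event:
Start: Dave has the bag.
After event 1: Nina has the bag.
After event 2: Dave has the bag.
After event 3: Eve has the bag.
After event 4: Dave has the bag.
After event 5: Eve has the bag.
After event 6: Nina has the bag.
After event 7: Eve has the bag.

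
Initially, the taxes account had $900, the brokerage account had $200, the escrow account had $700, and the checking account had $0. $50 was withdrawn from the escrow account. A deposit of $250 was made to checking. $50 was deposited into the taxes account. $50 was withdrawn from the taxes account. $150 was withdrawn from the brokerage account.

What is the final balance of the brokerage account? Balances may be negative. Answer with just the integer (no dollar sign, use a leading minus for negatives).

Tracking account balances step by step:
Start: taxes=900, brokerage=200, escrow=700, checking=0
Event 1 (withdraw 50 from escrow): escrow: 700 - 50 = 650. Balances: taxes=900, brokerage=200, escrow=650, checking=0
Event 2 (deposit 250 to checking): checking: 0 + 250 = 250. Balances: taxes=900, brokerage=200, escrow=650, checking=250
Event 3 (deposit 50 to taxes): taxes: 900 + 50 = 950. Balances: taxes=950, brokerage=200, escrow=650, checking=250
Event 4 (withdraw 50 from taxes): taxes: 950 - 50 = 900. Balances: taxes=900, brokerage=200, escrow=650, checking=250
Event 5 (withdraw 150 from brokerage): brokerage: 200 - 150 = 50. Balances: taxes=900, brokerage=50, escrow=650, checking=250

Final balance of brokerage: 50

Answer: 50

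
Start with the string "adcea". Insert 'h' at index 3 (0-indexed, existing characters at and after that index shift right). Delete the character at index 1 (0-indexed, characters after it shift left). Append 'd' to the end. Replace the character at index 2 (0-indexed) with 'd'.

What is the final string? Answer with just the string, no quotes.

Answer: acdead

Derivation:
Applying each edit step by step:
Start: "adcea"
Op 1 (insert 'h' at idx 3): "adcea" -> "adchea"
Op 2 (delete idx 1 = 'd'): "adchea" -> "achea"
Op 3 (append 'd'): "achea" -> "achead"
Op 4 (replace idx 2: 'h' -> 'd'): "achead" -> "acdead"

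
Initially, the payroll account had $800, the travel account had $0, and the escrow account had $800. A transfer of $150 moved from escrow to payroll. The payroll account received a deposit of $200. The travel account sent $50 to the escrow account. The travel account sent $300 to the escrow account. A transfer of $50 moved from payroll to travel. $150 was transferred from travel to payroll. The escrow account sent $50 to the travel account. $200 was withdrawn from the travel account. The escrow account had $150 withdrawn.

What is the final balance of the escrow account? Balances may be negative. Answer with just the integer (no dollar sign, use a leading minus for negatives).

Answer: 800

Derivation:
Tracking account balances step by step:
Start: payroll=800, travel=0, escrow=800
Event 1 (transfer 150 escrow -> payroll): escrow: 800 - 150 = 650, payroll: 800 + 150 = 950. Balances: payroll=950, travel=0, escrow=650
Event 2 (deposit 200 to payroll): payroll: 950 + 200 = 1150. Balances: payroll=1150, travel=0, escrow=650
Event 3 (transfer 50 travel -> escrow): travel: 0 - 50 = -50, escrow: 650 + 50 = 700. Balances: payroll=1150, travel=-50, escrow=700
Event 4 (transfer 300 travel -> escrow): travel: -50 - 300 = -350, escrow: 700 + 300 = 1000. Balances: payroll=1150, travel=-350, escrow=1000
Event 5 (transfer 50 payroll -> travel): payroll: 1150 - 50 = 1100, travel: -350 + 50 = -300. Balances: payroll=1100, travel=-300, escrow=1000
Event 6 (transfer 150 travel -> payroll): travel: -300 - 150 = -450, payroll: 1100 + 150 = 1250. Balances: payroll=1250, travel=-450, escrow=1000
Event 7 (transfer 50 escrow -> travel): escrow: 1000 - 50 = 950, travel: -450 + 50 = -400. Balances: payroll=1250, travel=-400, escrow=950
Event 8 (withdraw 200 from travel): travel: -400 - 200 = -600. Balances: payroll=1250, travel=-600, escrow=950
Event 9 (withdraw 150 from escrow): escrow: 950 - 150 = 800. Balances: payroll=1250, travel=-600, escrow=800

Final balance of escrow: 800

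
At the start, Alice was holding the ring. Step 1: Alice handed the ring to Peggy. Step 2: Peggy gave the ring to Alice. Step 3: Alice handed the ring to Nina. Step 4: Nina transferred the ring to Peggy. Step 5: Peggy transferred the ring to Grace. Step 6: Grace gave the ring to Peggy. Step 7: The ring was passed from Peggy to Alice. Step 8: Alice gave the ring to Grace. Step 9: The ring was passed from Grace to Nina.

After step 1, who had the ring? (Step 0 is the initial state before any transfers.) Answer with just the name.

Answer: Peggy

Derivation:
Tracking the ring holder through step 1:
After step 0 (start): Alice
After step 1: Peggy

At step 1, the holder is Peggy.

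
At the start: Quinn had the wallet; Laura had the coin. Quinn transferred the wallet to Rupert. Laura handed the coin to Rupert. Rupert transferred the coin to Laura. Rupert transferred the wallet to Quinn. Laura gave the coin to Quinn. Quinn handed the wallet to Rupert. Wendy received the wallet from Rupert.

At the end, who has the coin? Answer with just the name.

Tracking all object holders:
Start: wallet:Quinn, coin:Laura
Event 1 (give wallet: Quinn -> Rupert). State: wallet:Rupert, coin:Laura
Event 2 (give coin: Laura -> Rupert). State: wallet:Rupert, coin:Rupert
Event 3 (give coin: Rupert -> Laura). State: wallet:Rupert, coin:Laura
Event 4 (give wallet: Rupert -> Quinn). State: wallet:Quinn, coin:Laura
Event 5 (give coin: Laura -> Quinn). State: wallet:Quinn, coin:Quinn
Event 6 (give wallet: Quinn -> Rupert). State: wallet:Rupert, coin:Quinn
Event 7 (give wallet: Rupert -> Wendy). State: wallet:Wendy, coin:Quinn

Final state: wallet:Wendy, coin:Quinn
The coin is held by Quinn.

Answer: Quinn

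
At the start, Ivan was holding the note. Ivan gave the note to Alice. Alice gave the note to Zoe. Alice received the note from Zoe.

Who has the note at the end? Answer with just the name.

Tracking the note through each event:
Start: Ivan has the note.
After event 1: Alice has the note.
After event 2: Zoe has the note.
After event 3: Alice has the note.

Answer: Alice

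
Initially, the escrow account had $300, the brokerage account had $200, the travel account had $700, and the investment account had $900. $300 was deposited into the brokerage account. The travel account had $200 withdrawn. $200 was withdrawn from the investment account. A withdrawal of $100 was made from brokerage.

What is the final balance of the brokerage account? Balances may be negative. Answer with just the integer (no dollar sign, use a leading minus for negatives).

Answer: 400

Derivation:
Tracking account balances step by step:
Start: escrow=300, brokerage=200, travel=700, investment=900
Event 1 (deposit 300 to brokerage): brokerage: 200 + 300 = 500. Balances: escrow=300, brokerage=500, travel=700, investment=900
Event 2 (withdraw 200 from travel): travel: 700 - 200 = 500. Balances: escrow=300, brokerage=500, travel=500, investment=900
Event 3 (withdraw 200 from investment): investment: 900 - 200 = 700. Balances: escrow=300, brokerage=500, travel=500, investment=700
Event 4 (withdraw 100 from brokerage): brokerage: 500 - 100 = 400. Balances: escrow=300, brokerage=400, travel=500, investment=700

Final balance of brokerage: 400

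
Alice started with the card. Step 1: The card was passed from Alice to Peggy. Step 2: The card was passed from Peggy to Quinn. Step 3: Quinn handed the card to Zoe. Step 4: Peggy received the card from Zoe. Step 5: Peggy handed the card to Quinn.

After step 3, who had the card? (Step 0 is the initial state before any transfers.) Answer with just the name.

Tracking the card holder through step 3:
After step 0 (start): Alice
After step 1: Peggy
After step 2: Quinn
After step 3: Zoe

At step 3, the holder is Zoe.

Answer: Zoe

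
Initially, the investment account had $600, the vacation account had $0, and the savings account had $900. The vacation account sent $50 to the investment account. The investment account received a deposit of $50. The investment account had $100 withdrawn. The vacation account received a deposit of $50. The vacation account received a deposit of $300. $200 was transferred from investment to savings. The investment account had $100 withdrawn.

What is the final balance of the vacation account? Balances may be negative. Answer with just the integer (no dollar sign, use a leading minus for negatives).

Answer: 300

Derivation:
Tracking account balances step by step:
Start: investment=600, vacation=0, savings=900
Event 1 (transfer 50 vacation -> investment): vacation: 0 - 50 = -50, investment: 600 + 50 = 650. Balances: investment=650, vacation=-50, savings=900
Event 2 (deposit 50 to investment): investment: 650 + 50 = 700. Balances: investment=700, vacation=-50, savings=900
Event 3 (withdraw 100 from investment): investment: 700 - 100 = 600. Balances: investment=600, vacation=-50, savings=900
Event 4 (deposit 50 to vacation): vacation: -50 + 50 = 0. Balances: investment=600, vacation=0, savings=900
Event 5 (deposit 300 to vacation): vacation: 0 + 300 = 300. Balances: investment=600, vacation=300, savings=900
Event 6 (transfer 200 investment -> savings): investment: 600 - 200 = 400, savings: 900 + 200 = 1100. Balances: investment=400, vacation=300, savings=1100
Event 7 (withdraw 100 from investment): investment: 400 - 100 = 300. Balances: investment=300, vacation=300, savings=1100

Final balance of vacation: 300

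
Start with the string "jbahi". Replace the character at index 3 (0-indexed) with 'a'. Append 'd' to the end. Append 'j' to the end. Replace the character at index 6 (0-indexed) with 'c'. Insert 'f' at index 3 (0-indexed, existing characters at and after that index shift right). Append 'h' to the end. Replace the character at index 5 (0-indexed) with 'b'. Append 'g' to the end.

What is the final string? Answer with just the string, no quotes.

Answer: jbafabdchg

Derivation:
Applying each edit step by step:
Start: "jbahi"
Op 1 (replace idx 3: 'h' -> 'a'): "jbahi" -> "jbaai"
Op 2 (append 'd'): "jbaai" -> "jbaaid"
Op 3 (append 'j'): "jbaaid" -> "jbaaidj"
Op 4 (replace idx 6: 'j' -> 'c'): "jbaaidj" -> "jbaaidc"
Op 5 (insert 'f' at idx 3): "jbaaidc" -> "jbafaidc"
Op 6 (append 'h'): "jbafaidc" -> "jbafaidch"
Op 7 (replace idx 5: 'i' -> 'b'): "jbafaidch" -> "jbafabdch"
Op 8 (append 'g'): "jbafabdch" -> "jbafabdchg"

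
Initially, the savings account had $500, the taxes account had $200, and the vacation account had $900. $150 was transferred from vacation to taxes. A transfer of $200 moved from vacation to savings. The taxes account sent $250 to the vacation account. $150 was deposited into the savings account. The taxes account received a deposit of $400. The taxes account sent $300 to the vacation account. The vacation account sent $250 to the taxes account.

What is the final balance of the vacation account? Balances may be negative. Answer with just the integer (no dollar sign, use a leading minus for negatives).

Tracking account balances step by step:
Start: savings=500, taxes=200, vacation=900
Event 1 (transfer 150 vacation -> taxes): vacation: 900 - 150 = 750, taxes: 200 + 150 = 350. Balances: savings=500, taxes=350, vacation=750
Event 2 (transfer 200 vacation -> savings): vacation: 750 - 200 = 550, savings: 500 + 200 = 700. Balances: savings=700, taxes=350, vacation=550
Event 3 (transfer 250 taxes -> vacation): taxes: 350 - 250 = 100, vacation: 550 + 250 = 800. Balances: savings=700, taxes=100, vacation=800
Event 4 (deposit 150 to savings): savings: 700 + 150 = 850. Balances: savings=850, taxes=100, vacation=800
Event 5 (deposit 400 to taxes): taxes: 100 + 400 = 500. Balances: savings=850, taxes=500, vacation=800
Event 6 (transfer 300 taxes -> vacation): taxes: 500 - 300 = 200, vacation: 800 + 300 = 1100. Balances: savings=850, taxes=200, vacation=1100
Event 7 (transfer 250 vacation -> taxes): vacation: 1100 - 250 = 850, taxes: 200 + 250 = 450. Balances: savings=850, taxes=450, vacation=850

Final balance of vacation: 850

Answer: 850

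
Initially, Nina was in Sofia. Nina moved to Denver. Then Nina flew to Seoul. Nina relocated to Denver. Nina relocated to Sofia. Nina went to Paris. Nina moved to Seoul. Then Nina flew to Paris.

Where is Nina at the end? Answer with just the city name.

Tracking Nina's location:
Start: Nina is in Sofia.
After move 1: Sofia -> Denver. Nina is in Denver.
After move 2: Denver -> Seoul. Nina is in Seoul.
After move 3: Seoul -> Denver. Nina is in Denver.
After move 4: Denver -> Sofia. Nina is in Sofia.
After move 5: Sofia -> Paris. Nina is in Paris.
After move 6: Paris -> Seoul. Nina is in Seoul.
After move 7: Seoul -> Paris. Nina is in Paris.

Answer: Paris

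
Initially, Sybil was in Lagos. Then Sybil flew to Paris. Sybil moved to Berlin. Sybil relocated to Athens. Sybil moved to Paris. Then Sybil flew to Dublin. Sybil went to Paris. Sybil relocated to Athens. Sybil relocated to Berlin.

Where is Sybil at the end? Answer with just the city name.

Tracking Sybil's location:
Start: Sybil is in Lagos.
After move 1: Lagos -> Paris. Sybil is in Paris.
After move 2: Paris -> Berlin. Sybil is in Berlin.
After move 3: Berlin -> Athens. Sybil is in Athens.
After move 4: Athens -> Paris. Sybil is in Paris.
After move 5: Paris -> Dublin. Sybil is in Dublin.
After move 6: Dublin -> Paris. Sybil is in Paris.
After move 7: Paris -> Athens. Sybil is in Athens.
After move 8: Athens -> Berlin. Sybil is in Berlin.

Answer: Berlin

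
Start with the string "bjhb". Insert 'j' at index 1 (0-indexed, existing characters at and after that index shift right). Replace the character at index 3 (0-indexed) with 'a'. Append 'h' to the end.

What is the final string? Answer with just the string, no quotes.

Answer: bjjabh

Derivation:
Applying each edit step by step:
Start: "bjhb"
Op 1 (insert 'j' at idx 1): "bjhb" -> "bjjhb"
Op 2 (replace idx 3: 'h' -> 'a'): "bjjhb" -> "bjjab"
Op 3 (append 'h'): "bjjab" -> "bjjabh"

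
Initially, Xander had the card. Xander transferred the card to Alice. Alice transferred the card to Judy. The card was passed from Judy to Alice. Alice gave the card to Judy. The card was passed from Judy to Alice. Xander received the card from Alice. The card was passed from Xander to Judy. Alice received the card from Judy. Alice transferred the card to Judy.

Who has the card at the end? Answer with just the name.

Tracking the card through each event:
Start: Xander has the card.
After event 1: Alice has the card.
After event 2: Judy has the card.
After event 3: Alice has the card.
After event 4: Judy has the card.
After event 5: Alice has the card.
After event 6: Xander has the card.
After event 7: Judy has the card.
After event 8: Alice has the card.
After event 9: Judy has the card.

Answer: Judy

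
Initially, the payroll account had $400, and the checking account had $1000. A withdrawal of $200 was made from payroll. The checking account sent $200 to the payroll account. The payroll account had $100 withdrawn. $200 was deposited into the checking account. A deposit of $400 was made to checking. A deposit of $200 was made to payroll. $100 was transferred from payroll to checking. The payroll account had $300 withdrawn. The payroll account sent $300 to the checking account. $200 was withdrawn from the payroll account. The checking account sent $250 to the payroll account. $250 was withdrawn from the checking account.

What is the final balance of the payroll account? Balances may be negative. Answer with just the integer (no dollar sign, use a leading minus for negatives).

Tracking account balances step by step:
Start: payroll=400, checking=1000
Event 1 (withdraw 200 from payroll): payroll: 400 - 200 = 200. Balances: payroll=200, checking=1000
Event 2 (transfer 200 checking -> payroll): checking: 1000 - 200 = 800, payroll: 200 + 200 = 400. Balances: payroll=400, checking=800
Event 3 (withdraw 100 from payroll): payroll: 400 - 100 = 300. Balances: payroll=300, checking=800
Event 4 (deposit 200 to checking): checking: 800 + 200 = 1000. Balances: payroll=300, checking=1000
Event 5 (deposit 400 to checking): checking: 1000 + 400 = 1400. Balances: payroll=300, checking=1400
Event 6 (deposit 200 to payroll): payroll: 300 + 200 = 500. Balances: payroll=500, checking=1400
Event 7 (transfer 100 payroll -> checking): payroll: 500 - 100 = 400, checking: 1400 + 100 = 1500. Balances: payroll=400, checking=1500
Event 8 (withdraw 300 from payroll): payroll: 400 - 300 = 100. Balances: payroll=100, checking=1500
Event 9 (transfer 300 payroll -> checking): payroll: 100 - 300 = -200, checking: 1500 + 300 = 1800. Balances: payroll=-200, checking=1800
Event 10 (withdraw 200 from payroll): payroll: -200 - 200 = -400. Balances: payroll=-400, checking=1800
Event 11 (transfer 250 checking -> payroll): checking: 1800 - 250 = 1550, payroll: -400 + 250 = -150. Balances: payroll=-150, checking=1550
Event 12 (withdraw 250 from checking): checking: 1550 - 250 = 1300. Balances: payroll=-150, checking=1300

Final balance of payroll: -150

Answer: -150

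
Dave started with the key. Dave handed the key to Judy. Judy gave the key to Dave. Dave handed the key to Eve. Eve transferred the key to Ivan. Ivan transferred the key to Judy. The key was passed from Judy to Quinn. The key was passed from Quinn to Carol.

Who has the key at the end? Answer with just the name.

Tracking the key through each event:
Start: Dave has the key.
After event 1: Judy has the key.
After event 2: Dave has the key.
After event 3: Eve has the key.
After event 4: Ivan has the key.
After event 5: Judy has the key.
After event 6: Quinn has the key.
After event 7: Carol has the key.

Answer: Carol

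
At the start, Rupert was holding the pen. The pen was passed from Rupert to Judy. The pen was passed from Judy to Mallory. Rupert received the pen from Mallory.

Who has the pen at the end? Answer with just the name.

Answer: Rupert

Derivation:
Tracking the pen through each event:
Start: Rupert has the pen.
After event 1: Judy has the pen.
After event 2: Mallory has the pen.
After event 3: Rupert has the pen.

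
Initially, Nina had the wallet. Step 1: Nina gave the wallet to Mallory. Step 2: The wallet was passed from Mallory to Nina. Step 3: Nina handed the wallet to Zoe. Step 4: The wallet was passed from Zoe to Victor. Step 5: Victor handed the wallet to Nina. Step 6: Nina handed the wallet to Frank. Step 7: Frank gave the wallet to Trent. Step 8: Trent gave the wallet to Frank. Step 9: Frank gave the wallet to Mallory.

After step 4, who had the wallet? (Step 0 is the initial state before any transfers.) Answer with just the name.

Answer: Victor

Derivation:
Tracking the wallet holder through step 4:
After step 0 (start): Nina
After step 1: Mallory
After step 2: Nina
After step 3: Zoe
After step 4: Victor

At step 4, the holder is Victor.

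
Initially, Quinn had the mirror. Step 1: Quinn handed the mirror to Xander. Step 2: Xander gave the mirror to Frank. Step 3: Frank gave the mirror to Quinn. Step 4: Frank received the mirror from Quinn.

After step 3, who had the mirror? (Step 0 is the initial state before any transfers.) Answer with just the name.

Answer: Quinn

Derivation:
Tracking the mirror holder through step 3:
After step 0 (start): Quinn
After step 1: Xander
After step 2: Frank
After step 3: Quinn

At step 3, the holder is Quinn.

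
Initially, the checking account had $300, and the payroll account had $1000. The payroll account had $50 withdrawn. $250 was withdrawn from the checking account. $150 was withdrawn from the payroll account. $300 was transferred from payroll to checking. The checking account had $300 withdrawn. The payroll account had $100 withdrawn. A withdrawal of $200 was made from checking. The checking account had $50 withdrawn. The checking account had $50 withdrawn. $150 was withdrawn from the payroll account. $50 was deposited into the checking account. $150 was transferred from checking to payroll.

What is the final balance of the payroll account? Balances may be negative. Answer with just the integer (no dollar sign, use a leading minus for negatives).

Answer: 400

Derivation:
Tracking account balances step by step:
Start: checking=300, payroll=1000
Event 1 (withdraw 50 from payroll): payroll: 1000 - 50 = 950. Balances: checking=300, payroll=950
Event 2 (withdraw 250 from checking): checking: 300 - 250 = 50. Balances: checking=50, payroll=950
Event 3 (withdraw 150 from payroll): payroll: 950 - 150 = 800. Balances: checking=50, payroll=800
Event 4 (transfer 300 payroll -> checking): payroll: 800 - 300 = 500, checking: 50 + 300 = 350. Balances: checking=350, payroll=500
Event 5 (withdraw 300 from checking): checking: 350 - 300 = 50. Balances: checking=50, payroll=500
Event 6 (withdraw 100 from payroll): payroll: 500 - 100 = 400. Balances: checking=50, payroll=400
Event 7 (withdraw 200 from checking): checking: 50 - 200 = -150. Balances: checking=-150, payroll=400
Event 8 (withdraw 50 from checking): checking: -150 - 50 = -200. Balances: checking=-200, payroll=400
Event 9 (withdraw 50 from checking): checking: -200 - 50 = -250. Balances: checking=-250, payroll=400
Event 10 (withdraw 150 from payroll): payroll: 400 - 150 = 250. Balances: checking=-250, payroll=250
Event 11 (deposit 50 to checking): checking: -250 + 50 = -200. Balances: checking=-200, payroll=250
Event 12 (transfer 150 checking -> payroll): checking: -200 - 150 = -350, payroll: 250 + 150 = 400. Balances: checking=-350, payroll=400

Final balance of payroll: 400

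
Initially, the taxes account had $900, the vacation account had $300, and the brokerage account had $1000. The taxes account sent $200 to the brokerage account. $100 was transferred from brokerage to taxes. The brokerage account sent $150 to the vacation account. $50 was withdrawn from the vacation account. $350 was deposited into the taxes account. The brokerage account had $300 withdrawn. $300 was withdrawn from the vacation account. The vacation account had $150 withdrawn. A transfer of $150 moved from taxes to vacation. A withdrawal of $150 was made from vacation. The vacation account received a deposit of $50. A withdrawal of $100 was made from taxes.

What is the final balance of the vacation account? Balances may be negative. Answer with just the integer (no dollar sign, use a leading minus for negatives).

Answer: 0

Derivation:
Tracking account balances step by step:
Start: taxes=900, vacation=300, brokerage=1000
Event 1 (transfer 200 taxes -> brokerage): taxes: 900 - 200 = 700, brokerage: 1000 + 200 = 1200. Balances: taxes=700, vacation=300, brokerage=1200
Event 2 (transfer 100 brokerage -> taxes): brokerage: 1200 - 100 = 1100, taxes: 700 + 100 = 800. Balances: taxes=800, vacation=300, brokerage=1100
Event 3 (transfer 150 brokerage -> vacation): brokerage: 1100 - 150 = 950, vacation: 300 + 150 = 450. Balances: taxes=800, vacation=450, brokerage=950
Event 4 (withdraw 50 from vacation): vacation: 450 - 50 = 400. Balances: taxes=800, vacation=400, brokerage=950
Event 5 (deposit 350 to taxes): taxes: 800 + 350 = 1150. Balances: taxes=1150, vacation=400, brokerage=950
Event 6 (withdraw 300 from brokerage): brokerage: 950 - 300 = 650. Balances: taxes=1150, vacation=400, brokerage=650
Event 7 (withdraw 300 from vacation): vacation: 400 - 300 = 100. Balances: taxes=1150, vacation=100, brokerage=650
Event 8 (withdraw 150 from vacation): vacation: 100 - 150 = -50. Balances: taxes=1150, vacation=-50, brokerage=650
Event 9 (transfer 150 taxes -> vacation): taxes: 1150 - 150 = 1000, vacation: -50 + 150 = 100. Balances: taxes=1000, vacation=100, brokerage=650
Event 10 (withdraw 150 from vacation): vacation: 100 - 150 = -50. Balances: taxes=1000, vacation=-50, brokerage=650
Event 11 (deposit 50 to vacation): vacation: -50 + 50 = 0. Balances: taxes=1000, vacation=0, brokerage=650
Event 12 (withdraw 100 from taxes): taxes: 1000 - 100 = 900. Balances: taxes=900, vacation=0, brokerage=650

Final balance of vacation: 0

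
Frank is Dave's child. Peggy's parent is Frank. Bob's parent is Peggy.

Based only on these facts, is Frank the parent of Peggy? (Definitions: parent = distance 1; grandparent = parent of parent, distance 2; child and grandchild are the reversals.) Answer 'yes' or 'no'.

Answer: yes

Derivation:
Reconstructing the parent chain from the given facts:
  Dave -> Frank -> Peggy -> Bob
(each arrow means 'parent of the next')
Positions in the chain (0 = top):
  position of Dave: 0
  position of Frank: 1
  position of Peggy: 2
  position of Bob: 3

Frank is at position 1, Peggy is at position 2; signed distance (j - i) = 1.
'parent' requires j - i = 1. Actual distance is 1, so the relation HOLDS.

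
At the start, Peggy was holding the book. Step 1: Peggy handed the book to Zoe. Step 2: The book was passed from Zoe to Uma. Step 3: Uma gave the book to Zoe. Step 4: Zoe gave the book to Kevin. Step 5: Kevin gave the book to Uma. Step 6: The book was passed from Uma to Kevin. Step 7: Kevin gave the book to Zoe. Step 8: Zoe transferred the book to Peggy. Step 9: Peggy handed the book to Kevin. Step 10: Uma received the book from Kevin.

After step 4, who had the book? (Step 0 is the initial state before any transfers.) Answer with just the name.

Answer: Kevin

Derivation:
Tracking the book holder through step 4:
After step 0 (start): Peggy
After step 1: Zoe
After step 2: Uma
After step 3: Zoe
After step 4: Kevin

At step 4, the holder is Kevin.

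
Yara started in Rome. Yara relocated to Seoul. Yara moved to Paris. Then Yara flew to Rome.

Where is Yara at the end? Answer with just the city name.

Tracking Yara's location:
Start: Yara is in Rome.
After move 1: Rome -> Seoul. Yara is in Seoul.
After move 2: Seoul -> Paris. Yara is in Paris.
After move 3: Paris -> Rome. Yara is in Rome.

Answer: Rome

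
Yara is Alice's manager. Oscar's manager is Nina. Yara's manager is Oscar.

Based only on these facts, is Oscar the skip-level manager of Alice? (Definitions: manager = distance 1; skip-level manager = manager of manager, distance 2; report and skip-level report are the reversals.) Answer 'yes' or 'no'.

Reconstructing the manager chain from the given facts:
  Nina -> Oscar -> Yara -> Alice
(each arrow means 'manager of the next')
Positions in the chain (0 = top):
  position of Nina: 0
  position of Oscar: 1
  position of Yara: 2
  position of Alice: 3

Oscar is at position 1, Alice is at position 3; signed distance (j - i) = 2.
'skip-level manager' requires j - i = 2. Actual distance is 2, so the relation HOLDS.

Answer: yes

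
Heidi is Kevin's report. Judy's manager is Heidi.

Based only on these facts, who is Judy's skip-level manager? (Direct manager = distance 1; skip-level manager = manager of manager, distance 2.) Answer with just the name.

Answer: Kevin

Derivation:
Reconstructing the manager chain from the given facts:
  Kevin -> Heidi -> Judy
(each arrow means 'manager of the next')
Positions in the chain (0 = top):
  position of Kevin: 0
  position of Heidi: 1
  position of Judy: 2

Judy is at position 2; the skip-level manager is 2 steps up the chain, i.e. position 0: Kevin.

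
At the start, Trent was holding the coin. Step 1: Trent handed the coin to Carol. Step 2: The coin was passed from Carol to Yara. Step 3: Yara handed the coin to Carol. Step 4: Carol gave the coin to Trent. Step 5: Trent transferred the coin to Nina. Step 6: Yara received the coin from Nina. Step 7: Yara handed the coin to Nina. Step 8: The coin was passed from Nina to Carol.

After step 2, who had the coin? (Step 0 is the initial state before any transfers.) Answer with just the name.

Tracking the coin holder through step 2:
After step 0 (start): Trent
After step 1: Carol
After step 2: Yara

At step 2, the holder is Yara.

Answer: Yara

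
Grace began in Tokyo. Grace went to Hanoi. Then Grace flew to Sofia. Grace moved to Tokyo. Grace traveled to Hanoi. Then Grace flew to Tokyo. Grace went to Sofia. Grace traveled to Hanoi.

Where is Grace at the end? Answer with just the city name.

Tracking Grace's location:
Start: Grace is in Tokyo.
After move 1: Tokyo -> Hanoi. Grace is in Hanoi.
After move 2: Hanoi -> Sofia. Grace is in Sofia.
After move 3: Sofia -> Tokyo. Grace is in Tokyo.
After move 4: Tokyo -> Hanoi. Grace is in Hanoi.
After move 5: Hanoi -> Tokyo. Grace is in Tokyo.
After move 6: Tokyo -> Sofia. Grace is in Sofia.
After move 7: Sofia -> Hanoi. Grace is in Hanoi.

Answer: Hanoi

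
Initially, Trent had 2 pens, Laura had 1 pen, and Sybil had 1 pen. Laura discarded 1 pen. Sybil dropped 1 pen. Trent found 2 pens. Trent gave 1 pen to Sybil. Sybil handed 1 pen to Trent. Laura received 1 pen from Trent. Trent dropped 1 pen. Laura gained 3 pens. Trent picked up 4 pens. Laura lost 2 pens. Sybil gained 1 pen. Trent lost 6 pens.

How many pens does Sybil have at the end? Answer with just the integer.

Tracking counts step by step:
Start: Trent=2, Laura=1, Sybil=1
Event 1 (Laura -1): Laura: 1 -> 0. State: Trent=2, Laura=0, Sybil=1
Event 2 (Sybil -1): Sybil: 1 -> 0. State: Trent=2, Laura=0, Sybil=0
Event 3 (Trent +2): Trent: 2 -> 4. State: Trent=4, Laura=0, Sybil=0
Event 4 (Trent -> Sybil, 1): Trent: 4 -> 3, Sybil: 0 -> 1. State: Trent=3, Laura=0, Sybil=1
Event 5 (Sybil -> Trent, 1): Sybil: 1 -> 0, Trent: 3 -> 4. State: Trent=4, Laura=0, Sybil=0
Event 6 (Trent -> Laura, 1): Trent: 4 -> 3, Laura: 0 -> 1. State: Trent=3, Laura=1, Sybil=0
Event 7 (Trent -1): Trent: 3 -> 2. State: Trent=2, Laura=1, Sybil=0
Event 8 (Laura +3): Laura: 1 -> 4. State: Trent=2, Laura=4, Sybil=0
Event 9 (Trent +4): Trent: 2 -> 6. State: Trent=6, Laura=4, Sybil=0
Event 10 (Laura -2): Laura: 4 -> 2. State: Trent=6, Laura=2, Sybil=0
Event 11 (Sybil +1): Sybil: 0 -> 1. State: Trent=6, Laura=2, Sybil=1
Event 12 (Trent -6): Trent: 6 -> 0. State: Trent=0, Laura=2, Sybil=1

Sybil's final count: 1

Answer: 1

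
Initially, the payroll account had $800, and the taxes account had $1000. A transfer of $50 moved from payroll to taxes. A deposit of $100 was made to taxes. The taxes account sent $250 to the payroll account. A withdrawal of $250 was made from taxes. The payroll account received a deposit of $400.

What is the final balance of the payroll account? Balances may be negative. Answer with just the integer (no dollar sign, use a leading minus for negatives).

Answer: 1400

Derivation:
Tracking account balances step by step:
Start: payroll=800, taxes=1000
Event 1 (transfer 50 payroll -> taxes): payroll: 800 - 50 = 750, taxes: 1000 + 50 = 1050. Balances: payroll=750, taxes=1050
Event 2 (deposit 100 to taxes): taxes: 1050 + 100 = 1150. Balances: payroll=750, taxes=1150
Event 3 (transfer 250 taxes -> payroll): taxes: 1150 - 250 = 900, payroll: 750 + 250 = 1000. Balances: payroll=1000, taxes=900
Event 4 (withdraw 250 from taxes): taxes: 900 - 250 = 650. Balances: payroll=1000, taxes=650
Event 5 (deposit 400 to payroll): payroll: 1000 + 400 = 1400. Balances: payroll=1400, taxes=650

Final balance of payroll: 1400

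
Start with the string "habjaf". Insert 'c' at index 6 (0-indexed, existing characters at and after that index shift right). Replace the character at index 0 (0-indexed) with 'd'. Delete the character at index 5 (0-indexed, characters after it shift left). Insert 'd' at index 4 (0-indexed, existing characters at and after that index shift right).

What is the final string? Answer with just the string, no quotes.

Applying each edit step by step:
Start: "habjaf"
Op 1 (insert 'c' at idx 6): "habjaf" -> "habjafc"
Op 2 (replace idx 0: 'h' -> 'd'): "habjafc" -> "dabjafc"
Op 3 (delete idx 5 = 'f'): "dabjafc" -> "dabjac"
Op 4 (insert 'd' at idx 4): "dabjac" -> "dabjdac"

Answer: dabjdac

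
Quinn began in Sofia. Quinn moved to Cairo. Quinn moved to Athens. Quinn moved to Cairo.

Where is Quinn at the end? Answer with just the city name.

Tracking Quinn's location:
Start: Quinn is in Sofia.
After move 1: Sofia -> Cairo. Quinn is in Cairo.
After move 2: Cairo -> Athens. Quinn is in Athens.
After move 3: Athens -> Cairo. Quinn is in Cairo.

Answer: Cairo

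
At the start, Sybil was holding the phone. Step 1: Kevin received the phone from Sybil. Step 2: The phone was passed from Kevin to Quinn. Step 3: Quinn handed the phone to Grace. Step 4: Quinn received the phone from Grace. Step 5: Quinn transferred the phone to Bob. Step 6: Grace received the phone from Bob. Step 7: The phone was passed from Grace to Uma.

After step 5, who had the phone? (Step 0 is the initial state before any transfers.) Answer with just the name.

Answer: Bob

Derivation:
Tracking the phone holder through step 5:
After step 0 (start): Sybil
After step 1: Kevin
After step 2: Quinn
After step 3: Grace
After step 4: Quinn
After step 5: Bob

At step 5, the holder is Bob.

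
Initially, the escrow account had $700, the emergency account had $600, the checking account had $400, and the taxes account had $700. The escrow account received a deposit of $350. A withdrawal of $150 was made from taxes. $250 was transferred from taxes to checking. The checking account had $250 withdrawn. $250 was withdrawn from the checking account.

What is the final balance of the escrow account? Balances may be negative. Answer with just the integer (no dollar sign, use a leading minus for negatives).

Answer: 1050

Derivation:
Tracking account balances step by step:
Start: escrow=700, emergency=600, checking=400, taxes=700
Event 1 (deposit 350 to escrow): escrow: 700 + 350 = 1050. Balances: escrow=1050, emergency=600, checking=400, taxes=700
Event 2 (withdraw 150 from taxes): taxes: 700 - 150 = 550. Balances: escrow=1050, emergency=600, checking=400, taxes=550
Event 3 (transfer 250 taxes -> checking): taxes: 550 - 250 = 300, checking: 400 + 250 = 650. Balances: escrow=1050, emergency=600, checking=650, taxes=300
Event 4 (withdraw 250 from checking): checking: 650 - 250 = 400. Balances: escrow=1050, emergency=600, checking=400, taxes=300
Event 5 (withdraw 250 from checking): checking: 400 - 250 = 150. Balances: escrow=1050, emergency=600, checking=150, taxes=300

Final balance of escrow: 1050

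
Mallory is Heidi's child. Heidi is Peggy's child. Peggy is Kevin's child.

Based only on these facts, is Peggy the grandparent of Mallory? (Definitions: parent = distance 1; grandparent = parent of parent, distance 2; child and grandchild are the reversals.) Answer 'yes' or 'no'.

Reconstructing the parent chain from the given facts:
  Kevin -> Peggy -> Heidi -> Mallory
(each arrow means 'parent of the next')
Positions in the chain (0 = top):
  position of Kevin: 0
  position of Peggy: 1
  position of Heidi: 2
  position of Mallory: 3

Peggy is at position 1, Mallory is at position 3; signed distance (j - i) = 2.
'grandparent' requires j - i = 2. Actual distance is 2, so the relation HOLDS.

Answer: yes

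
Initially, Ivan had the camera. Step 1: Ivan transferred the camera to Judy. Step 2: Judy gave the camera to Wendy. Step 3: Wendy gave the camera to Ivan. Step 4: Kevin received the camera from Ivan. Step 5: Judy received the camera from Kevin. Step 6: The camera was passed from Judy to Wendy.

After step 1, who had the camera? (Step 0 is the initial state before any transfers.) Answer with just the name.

Tracking the camera holder through step 1:
After step 0 (start): Ivan
After step 1: Judy

At step 1, the holder is Judy.

Answer: Judy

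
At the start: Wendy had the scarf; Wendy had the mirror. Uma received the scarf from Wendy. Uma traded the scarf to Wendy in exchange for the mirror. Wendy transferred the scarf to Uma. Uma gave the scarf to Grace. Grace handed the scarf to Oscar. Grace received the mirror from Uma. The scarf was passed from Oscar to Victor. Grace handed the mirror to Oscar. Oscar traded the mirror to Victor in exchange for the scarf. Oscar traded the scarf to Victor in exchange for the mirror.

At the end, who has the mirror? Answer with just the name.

Answer: Oscar

Derivation:
Tracking all object holders:
Start: scarf:Wendy, mirror:Wendy
Event 1 (give scarf: Wendy -> Uma). State: scarf:Uma, mirror:Wendy
Event 2 (swap scarf<->mirror: now scarf:Wendy, mirror:Uma). State: scarf:Wendy, mirror:Uma
Event 3 (give scarf: Wendy -> Uma). State: scarf:Uma, mirror:Uma
Event 4 (give scarf: Uma -> Grace). State: scarf:Grace, mirror:Uma
Event 5 (give scarf: Grace -> Oscar). State: scarf:Oscar, mirror:Uma
Event 6 (give mirror: Uma -> Grace). State: scarf:Oscar, mirror:Grace
Event 7 (give scarf: Oscar -> Victor). State: scarf:Victor, mirror:Grace
Event 8 (give mirror: Grace -> Oscar). State: scarf:Victor, mirror:Oscar
Event 9 (swap mirror<->scarf: now mirror:Victor, scarf:Oscar). State: scarf:Oscar, mirror:Victor
Event 10 (swap scarf<->mirror: now scarf:Victor, mirror:Oscar). State: scarf:Victor, mirror:Oscar

Final state: scarf:Victor, mirror:Oscar
The mirror is held by Oscar.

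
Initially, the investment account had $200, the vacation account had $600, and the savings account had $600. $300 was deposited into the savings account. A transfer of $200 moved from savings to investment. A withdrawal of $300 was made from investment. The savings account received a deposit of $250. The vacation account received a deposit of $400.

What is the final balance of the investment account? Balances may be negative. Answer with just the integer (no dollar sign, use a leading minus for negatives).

Tracking account balances step by step:
Start: investment=200, vacation=600, savings=600
Event 1 (deposit 300 to savings): savings: 600 + 300 = 900. Balances: investment=200, vacation=600, savings=900
Event 2 (transfer 200 savings -> investment): savings: 900 - 200 = 700, investment: 200 + 200 = 400. Balances: investment=400, vacation=600, savings=700
Event 3 (withdraw 300 from investment): investment: 400 - 300 = 100. Balances: investment=100, vacation=600, savings=700
Event 4 (deposit 250 to savings): savings: 700 + 250 = 950. Balances: investment=100, vacation=600, savings=950
Event 5 (deposit 400 to vacation): vacation: 600 + 400 = 1000. Balances: investment=100, vacation=1000, savings=950

Final balance of investment: 100

Answer: 100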